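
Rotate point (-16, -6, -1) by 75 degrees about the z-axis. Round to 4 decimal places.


x' = -16*cos(75) - -6*sin(75) = 1.6545
y' = -16*sin(75) + -6*cos(75) = -17.0077
z' = -1

(1.6545, -17.0077, -1)


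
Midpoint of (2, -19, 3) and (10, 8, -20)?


Midpoint = ((2+10)/2, (-19+8)/2, (3+-20)/2) = (6, -5.5, -8.5)

(6, -5.5, -8.5)


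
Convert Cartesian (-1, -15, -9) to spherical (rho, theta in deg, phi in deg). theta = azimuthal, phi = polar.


rho = sqrt((-1)^2 + (-15)^2 + (-9)^2) = 17.5214
theta = atan2(-15, -1) = 266.1859 deg
phi = acos(-9/17.5214) = 120.9077 deg

rho = 17.5214, theta = 266.1859 deg, phi = 120.9077 deg


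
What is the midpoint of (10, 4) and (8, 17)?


Midpoint = ((10+8)/2, (4+17)/2) = (9, 10.5)

(9, 10.5)


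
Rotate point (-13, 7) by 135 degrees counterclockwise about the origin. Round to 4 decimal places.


x' = -13*cos(135) - 7*sin(135) = 4.2426
y' = -13*sin(135) + 7*cos(135) = -14.1421

(4.2426, -14.1421)


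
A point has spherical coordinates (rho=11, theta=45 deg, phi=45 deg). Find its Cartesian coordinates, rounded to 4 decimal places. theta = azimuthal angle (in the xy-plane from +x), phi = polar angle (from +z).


x = 11 * sin(45) * cos(45) = 5.5
y = 11 * sin(45) * sin(45) = 5.5
z = 11 * cos(45) = 7.7782

(5.5, 5.5, 7.7782)


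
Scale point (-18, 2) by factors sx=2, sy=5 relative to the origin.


Scaling: (x*sx, y*sy) = (-18*2, 2*5) = (-36, 10)

(-36, 10)


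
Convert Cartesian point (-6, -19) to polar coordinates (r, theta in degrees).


r = sqrt((-6)^2 + (-19)^2) = 19.9249
theta = atan2(-19, -6) = 252.4744 degrees

r = 19.9249, theta = 252.4744 degrees


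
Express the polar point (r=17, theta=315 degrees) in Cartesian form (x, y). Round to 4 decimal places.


x = 17 * cos(315) = 12.0208
y = 17 * sin(315) = -12.0208

(12.0208, -12.0208)


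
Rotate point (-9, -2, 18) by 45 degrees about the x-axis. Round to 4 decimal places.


x' = -9
y' = -2*cos(45) - 18*sin(45) = -14.1421
z' = -2*sin(45) + 18*cos(45) = 11.3137

(-9, -14.1421, 11.3137)


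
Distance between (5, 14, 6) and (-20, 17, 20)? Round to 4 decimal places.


d = sqrt((-20-5)^2 + (17-14)^2 + (20-6)^2) = 28.8097

28.8097


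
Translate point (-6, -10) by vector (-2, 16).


Translation: (x+dx, y+dy) = (-6+-2, -10+16) = (-8, 6)

(-8, 6)


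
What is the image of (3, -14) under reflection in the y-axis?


Reflection across y-axis: (x, y) -> (-x, y)
(3, -14) -> (-3, -14)

(-3, -14)


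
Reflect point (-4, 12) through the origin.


Reflection through origin: (x, y) -> (-x, -y)
(-4, 12) -> (4, -12)

(4, -12)


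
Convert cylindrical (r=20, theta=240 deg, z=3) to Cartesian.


x = 20 * cos(240) = -10
y = 20 * sin(240) = -17.3205
z = 3

(-10, -17.3205, 3)


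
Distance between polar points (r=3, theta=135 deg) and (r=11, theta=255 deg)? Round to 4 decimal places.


d = sqrt(r1^2 + r2^2 - 2*r1*r2*cos(t2-t1))
d = sqrt(3^2 + 11^2 - 2*3*11*cos(255-135)) = 12.7671

12.7671


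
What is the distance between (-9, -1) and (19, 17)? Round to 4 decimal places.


d = sqrt((19--9)^2 + (17--1)^2) = 33.2866

33.2866


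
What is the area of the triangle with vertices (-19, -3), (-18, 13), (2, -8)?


Area = |x1(y2-y3) + x2(y3-y1) + x3(y1-y2)| / 2
= |-19*(13--8) + -18*(-8--3) + 2*(-3-13)| / 2
= 170.5

170.5


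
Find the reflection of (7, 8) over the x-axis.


Reflection across x-axis: (x, y) -> (x, -y)
(7, 8) -> (7, -8)

(7, -8)


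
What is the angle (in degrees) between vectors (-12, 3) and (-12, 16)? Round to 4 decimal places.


dot = -12*-12 + 3*16 = 192
|u| = 12.3693, |v| = 20
cos(angle) = 0.7761
angle = 39.0939 degrees

39.0939 degrees


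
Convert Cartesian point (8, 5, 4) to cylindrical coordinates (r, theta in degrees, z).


r = sqrt(8^2 + 5^2) = 9.434
theta = atan2(5, 8) = 32.0054 deg
z = 4

r = 9.434, theta = 32.0054 deg, z = 4


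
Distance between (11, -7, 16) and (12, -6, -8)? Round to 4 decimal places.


d = sqrt((12-11)^2 + (-6--7)^2 + (-8-16)^2) = 24.0416

24.0416


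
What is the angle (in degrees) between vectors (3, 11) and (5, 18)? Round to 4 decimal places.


dot = 3*5 + 11*18 = 213
|u| = 11.4018, |v| = 18.6815
cos(angle) = 1
angle = 0.269 degrees

0.269 degrees


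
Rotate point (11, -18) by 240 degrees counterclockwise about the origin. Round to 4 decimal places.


x' = 11*cos(240) - -18*sin(240) = -21.0885
y' = 11*sin(240) + -18*cos(240) = -0.5263

(-21.0885, -0.5263)


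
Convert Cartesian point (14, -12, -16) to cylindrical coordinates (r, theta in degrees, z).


r = sqrt(14^2 + (-12)^2) = 18.4391
theta = atan2(-12, 14) = 319.3987 deg
z = -16

r = 18.4391, theta = 319.3987 deg, z = -16


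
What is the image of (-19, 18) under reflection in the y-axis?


Reflection across y-axis: (x, y) -> (-x, y)
(-19, 18) -> (19, 18)

(19, 18)


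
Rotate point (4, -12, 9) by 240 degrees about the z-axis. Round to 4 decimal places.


x' = 4*cos(240) - -12*sin(240) = -12.3923
y' = 4*sin(240) + -12*cos(240) = 2.5359
z' = 9

(-12.3923, 2.5359, 9)


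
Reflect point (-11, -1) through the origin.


Reflection through origin: (x, y) -> (-x, -y)
(-11, -1) -> (11, 1)

(11, 1)


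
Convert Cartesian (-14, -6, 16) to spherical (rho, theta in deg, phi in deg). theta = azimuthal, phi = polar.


rho = sqrt((-14)^2 + (-6)^2 + 16^2) = 22.0907
theta = atan2(-6, -14) = 203.1986 deg
phi = acos(16/22.0907) = 43.5905 deg

rho = 22.0907, theta = 203.1986 deg, phi = 43.5905 deg


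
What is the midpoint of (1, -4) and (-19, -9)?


Midpoint = ((1+-19)/2, (-4+-9)/2) = (-9, -6.5)

(-9, -6.5)


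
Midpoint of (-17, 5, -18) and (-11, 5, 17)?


Midpoint = ((-17+-11)/2, (5+5)/2, (-18+17)/2) = (-14, 5, -0.5)

(-14, 5, -0.5)


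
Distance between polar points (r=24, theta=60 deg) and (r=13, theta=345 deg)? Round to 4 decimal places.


d = sqrt(r1^2 + r2^2 - 2*r1*r2*cos(t2-t1))
d = sqrt(24^2 + 13^2 - 2*24*13*cos(345-60)) = 24.1557

24.1557


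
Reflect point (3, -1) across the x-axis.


Reflection across x-axis: (x, y) -> (x, -y)
(3, -1) -> (3, 1)

(3, 1)


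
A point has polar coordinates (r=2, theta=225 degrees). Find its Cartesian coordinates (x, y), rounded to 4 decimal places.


x = 2 * cos(225) = -1.4142
y = 2 * sin(225) = -1.4142

(-1.4142, -1.4142)


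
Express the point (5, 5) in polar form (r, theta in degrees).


r = sqrt(5^2 + 5^2) = 7.0711
theta = atan2(5, 5) = 45 degrees

r = 7.0711, theta = 45 degrees


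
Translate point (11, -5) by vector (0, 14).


Translation: (x+dx, y+dy) = (11+0, -5+14) = (11, 9)

(11, 9)


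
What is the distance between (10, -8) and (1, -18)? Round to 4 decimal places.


d = sqrt((1-10)^2 + (-18--8)^2) = 13.4536

13.4536


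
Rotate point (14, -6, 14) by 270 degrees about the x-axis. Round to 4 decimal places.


x' = 14
y' = -6*cos(270) - 14*sin(270) = 14
z' = -6*sin(270) + 14*cos(270) = 6

(14, 14, 6)


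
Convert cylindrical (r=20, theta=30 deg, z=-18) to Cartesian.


x = 20 * cos(30) = 17.3205
y = 20 * sin(30) = 10
z = -18

(17.3205, 10, -18)


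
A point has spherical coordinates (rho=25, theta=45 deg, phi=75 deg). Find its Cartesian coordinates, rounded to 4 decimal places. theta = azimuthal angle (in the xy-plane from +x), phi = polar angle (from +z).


x = 25 * sin(75) * cos(45) = 17.0753
y = 25 * sin(75) * sin(45) = 17.0753
z = 25 * cos(75) = 6.4705

(17.0753, 17.0753, 6.4705)


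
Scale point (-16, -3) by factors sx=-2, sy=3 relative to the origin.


Scaling: (x*sx, y*sy) = (-16*-2, -3*3) = (32, -9)

(32, -9)


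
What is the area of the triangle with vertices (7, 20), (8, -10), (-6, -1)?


Area = |x1(y2-y3) + x2(y3-y1) + x3(y1-y2)| / 2
= |7*(-10--1) + 8*(-1-20) + -6*(20--10)| / 2
= 205.5

205.5


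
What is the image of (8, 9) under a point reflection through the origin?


Reflection through origin: (x, y) -> (-x, -y)
(8, 9) -> (-8, -9)

(-8, -9)


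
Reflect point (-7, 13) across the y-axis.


Reflection across y-axis: (x, y) -> (-x, y)
(-7, 13) -> (7, 13)

(7, 13)


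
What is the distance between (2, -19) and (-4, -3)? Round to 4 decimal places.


d = sqrt((-4-2)^2 + (-3--19)^2) = 17.088

17.088


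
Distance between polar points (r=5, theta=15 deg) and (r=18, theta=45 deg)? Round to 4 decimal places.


d = sqrt(r1^2 + r2^2 - 2*r1*r2*cos(t2-t1))
d = sqrt(5^2 + 18^2 - 2*5*18*cos(45-15)) = 13.8966

13.8966


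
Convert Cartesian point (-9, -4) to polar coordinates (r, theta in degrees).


r = sqrt((-9)^2 + (-4)^2) = 9.8489
theta = atan2(-4, -9) = 203.9625 degrees

r = 9.8489, theta = 203.9625 degrees


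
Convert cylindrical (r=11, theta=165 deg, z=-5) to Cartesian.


x = 11 * cos(165) = -10.6252
y = 11 * sin(165) = 2.847
z = -5

(-10.6252, 2.847, -5)


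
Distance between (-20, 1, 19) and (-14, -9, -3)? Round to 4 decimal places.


d = sqrt((-14--20)^2 + (-9-1)^2 + (-3-19)^2) = 24.8998

24.8998


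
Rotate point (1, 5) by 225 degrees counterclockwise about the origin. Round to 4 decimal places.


x' = 1*cos(225) - 5*sin(225) = 2.8284
y' = 1*sin(225) + 5*cos(225) = -4.2426

(2.8284, -4.2426)


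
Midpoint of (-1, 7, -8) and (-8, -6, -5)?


Midpoint = ((-1+-8)/2, (7+-6)/2, (-8+-5)/2) = (-4.5, 0.5, -6.5)

(-4.5, 0.5, -6.5)


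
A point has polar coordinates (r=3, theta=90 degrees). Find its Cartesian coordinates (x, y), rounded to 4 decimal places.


x = 3 * cos(90) = 0
y = 3 * sin(90) = 3

(0, 3)


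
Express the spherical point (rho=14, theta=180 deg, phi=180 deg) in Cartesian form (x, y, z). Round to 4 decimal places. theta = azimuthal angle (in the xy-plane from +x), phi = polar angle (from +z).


x = 14 * sin(180) * cos(180) = 0
y = 14 * sin(180) * sin(180) = 0
z = 14 * cos(180) = -14

(0, 0, -14)


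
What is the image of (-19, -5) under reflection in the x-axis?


Reflection across x-axis: (x, y) -> (x, -y)
(-19, -5) -> (-19, 5)

(-19, 5)


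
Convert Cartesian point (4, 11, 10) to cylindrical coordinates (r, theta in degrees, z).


r = sqrt(4^2 + 11^2) = 11.7047
theta = atan2(11, 4) = 70.0169 deg
z = 10

r = 11.7047, theta = 70.0169 deg, z = 10


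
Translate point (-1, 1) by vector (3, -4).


Translation: (x+dx, y+dy) = (-1+3, 1+-4) = (2, -3)

(2, -3)


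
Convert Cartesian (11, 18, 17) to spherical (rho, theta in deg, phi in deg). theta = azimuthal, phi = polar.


rho = sqrt(11^2 + 18^2 + 17^2) = 27.0924
theta = atan2(18, 11) = 58.5704 deg
phi = acos(17/27.0924) = 51.1354 deg

rho = 27.0924, theta = 58.5704 deg, phi = 51.1354 deg


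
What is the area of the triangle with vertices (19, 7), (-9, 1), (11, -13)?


Area = |x1(y2-y3) + x2(y3-y1) + x3(y1-y2)| / 2
= |19*(1--13) + -9*(-13-7) + 11*(7-1)| / 2
= 256

256


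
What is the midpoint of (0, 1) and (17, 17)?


Midpoint = ((0+17)/2, (1+17)/2) = (8.5, 9)

(8.5, 9)


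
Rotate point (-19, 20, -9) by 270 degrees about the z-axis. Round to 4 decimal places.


x' = -19*cos(270) - 20*sin(270) = 20
y' = -19*sin(270) + 20*cos(270) = 19
z' = -9

(20, 19, -9)


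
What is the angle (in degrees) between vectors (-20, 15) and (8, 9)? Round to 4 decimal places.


dot = -20*8 + 15*9 = -25
|u| = 25, |v| = 12.0416
cos(angle) = -0.083
angle = 94.7636 degrees

94.7636 degrees


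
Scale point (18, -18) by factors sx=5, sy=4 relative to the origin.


Scaling: (x*sx, y*sy) = (18*5, -18*4) = (90, -72)

(90, -72)


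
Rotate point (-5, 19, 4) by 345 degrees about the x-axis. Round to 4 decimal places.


x' = -5
y' = 19*cos(345) - 4*sin(345) = 19.3879
z' = 19*sin(345) + 4*cos(345) = -1.0539

(-5, 19.3879, -1.0539)


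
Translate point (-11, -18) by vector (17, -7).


Translation: (x+dx, y+dy) = (-11+17, -18+-7) = (6, -25)

(6, -25)


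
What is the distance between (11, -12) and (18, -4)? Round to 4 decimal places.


d = sqrt((18-11)^2 + (-4--12)^2) = 10.6301

10.6301


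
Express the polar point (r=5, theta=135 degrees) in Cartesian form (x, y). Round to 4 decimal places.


x = 5 * cos(135) = -3.5355
y = 5 * sin(135) = 3.5355

(-3.5355, 3.5355)


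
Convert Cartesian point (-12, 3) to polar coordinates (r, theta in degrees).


r = sqrt((-12)^2 + 3^2) = 12.3693
theta = atan2(3, -12) = 165.9638 degrees

r = 12.3693, theta = 165.9638 degrees


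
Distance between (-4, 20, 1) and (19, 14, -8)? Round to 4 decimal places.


d = sqrt((19--4)^2 + (14-20)^2 + (-8-1)^2) = 25.4165

25.4165


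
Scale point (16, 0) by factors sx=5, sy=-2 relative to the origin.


Scaling: (x*sx, y*sy) = (16*5, 0*-2) = (80, 0)

(80, 0)


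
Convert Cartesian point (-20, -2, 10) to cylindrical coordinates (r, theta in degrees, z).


r = sqrt((-20)^2 + (-2)^2) = 20.0998
theta = atan2(-2, -20) = 185.7106 deg
z = 10

r = 20.0998, theta = 185.7106 deg, z = 10


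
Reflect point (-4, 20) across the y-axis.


Reflection across y-axis: (x, y) -> (-x, y)
(-4, 20) -> (4, 20)

(4, 20)


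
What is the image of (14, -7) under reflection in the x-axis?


Reflection across x-axis: (x, y) -> (x, -y)
(14, -7) -> (14, 7)

(14, 7)


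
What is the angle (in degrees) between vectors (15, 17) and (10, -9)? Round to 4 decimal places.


dot = 15*10 + 17*-9 = -3
|u| = 22.6716, |v| = 13.4536
cos(angle) = -0.0098
angle = 90.5635 degrees

90.5635 degrees


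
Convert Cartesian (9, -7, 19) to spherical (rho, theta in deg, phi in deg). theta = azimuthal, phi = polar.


rho = sqrt(9^2 + (-7)^2 + 19^2) = 22.1585
theta = atan2(-7, 9) = 322.125 deg
phi = acos(19/22.1585) = 30.9676 deg

rho = 22.1585, theta = 322.125 deg, phi = 30.9676 deg


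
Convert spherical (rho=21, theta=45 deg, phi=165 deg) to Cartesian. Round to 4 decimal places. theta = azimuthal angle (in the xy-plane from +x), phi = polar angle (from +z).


x = 21 * sin(165) * cos(45) = 3.8433
y = 21 * sin(165) * sin(45) = 3.8433
z = 21 * cos(165) = -20.2844

(3.8433, 3.8433, -20.2844)


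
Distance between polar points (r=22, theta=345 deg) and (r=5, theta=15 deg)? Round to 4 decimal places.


d = sqrt(r1^2 + r2^2 - 2*r1*r2*cos(t2-t1))
d = sqrt(22^2 + 5^2 - 2*22*5*cos(15-345)) = 17.8459

17.8459


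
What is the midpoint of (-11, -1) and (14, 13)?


Midpoint = ((-11+14)/2, (-1+13)/2) = (1.5, 6)

(1.5, 6)


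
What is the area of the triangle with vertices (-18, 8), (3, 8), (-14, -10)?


Area = |x1(y2-y3) + x2(y3-y1) + x3(y1-y2)| / 2
= |-18*(8--10) + 3*(-10-8) + -14*(8-8)| / 2
= 189

189


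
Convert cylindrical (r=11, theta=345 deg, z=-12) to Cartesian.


x = 11 * cos(345) = 10.6252
y = 11 * sin(345) = -2.847
z = -12

(10.6252, -2.847, -12)


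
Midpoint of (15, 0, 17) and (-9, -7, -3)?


Midpoint = ((15+-9)/2, (0+-7)/2, (17+-3)/2) = (3, -3.5, 7)

(3, -3.5, 7)


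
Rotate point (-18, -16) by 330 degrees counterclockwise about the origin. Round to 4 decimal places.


x' = -18*cos(330) - -16*sin(330) = -23.5885
y' = -18*sin(330) + -16*cos(330) = -4.8564

(-23.5885, -4.8564)


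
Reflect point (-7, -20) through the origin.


Reflection through origin: (x, y) -> (-x, -y)
(-7, -20) -> (7, 20)

(7, 20)


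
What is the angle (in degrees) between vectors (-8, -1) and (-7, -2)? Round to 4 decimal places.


dot = -8*-7 + -1*-2 = 58
|u| = 8.0623, |v| = 7.2801
cos(angle) = 0.9882
angle = 8.8204 degrees

8.8204 degrees


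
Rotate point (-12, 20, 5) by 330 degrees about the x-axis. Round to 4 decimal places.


x' = -12
y' = 20*cos(330) - 5*sin(330) = 19.8205
z' = 20*sin(330) + 5*cos(330) = -5.6699

(-12, 19.8205, -5.6699)


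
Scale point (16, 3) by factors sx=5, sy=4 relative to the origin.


Scaling: (x*sx, y*sy) = (16*5, 3*4) = (80, 12)

(80, 12)


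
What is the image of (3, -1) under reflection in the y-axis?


Reflection across y-axis: (x, y) -> (-x, y)
(3, -1) -> (-3, -1)

(-3, -1)


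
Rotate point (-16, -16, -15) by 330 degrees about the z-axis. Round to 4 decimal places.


x' = -16*cos(330) - -16*sin(330) = -21.8564
y' = -16*sin(330) + -16*cos(330) = -5.8564
z' = -15

(-21.8564, -5.8564, -15)


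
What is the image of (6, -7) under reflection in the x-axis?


Reflection across x-axis: (x, y) -> (x, -y)
(6, -7) -> (6, 7)

(6, 7)


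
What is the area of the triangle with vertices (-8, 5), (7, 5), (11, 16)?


Area = |x1(y2-y3) + x2(y3-y1) + x3(y1-y2)| / 2
= |-8*(5-16) + 7*(16-5) + 11*(5-5)| / 2
= 82.5

82.5


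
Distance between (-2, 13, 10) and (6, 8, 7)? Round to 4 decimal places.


d = sqrt((6--2)^2 + (8-13)^2 + (7-10)^2) = 9.8995

9.8995


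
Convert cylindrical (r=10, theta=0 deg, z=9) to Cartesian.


x = 10 * cos(0) = 10
y = 10 * sin(0) = 0
z = 9

(10, 0, 9)


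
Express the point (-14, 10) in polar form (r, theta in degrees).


r = sqrt((-14)^2 + 10^2) = 17.2047
theta = atan2(10, -14) = 144.4623 degrees

r = 17.2047, theta = 144.4623 degrees


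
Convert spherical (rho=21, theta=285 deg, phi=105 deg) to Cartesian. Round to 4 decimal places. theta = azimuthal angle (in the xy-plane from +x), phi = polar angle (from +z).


x = 21 * sin(105) * cos(285) = 5.25
y = 21 * sin(105) * sin(285) = -19.5933
z = 21 * cos(105) = -5.4352

(5.25, -19.5933, -5.4352)


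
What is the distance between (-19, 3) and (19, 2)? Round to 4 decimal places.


d = sqrt((19--19)^2 + (2-3)^2) = 38.0132

38.0132


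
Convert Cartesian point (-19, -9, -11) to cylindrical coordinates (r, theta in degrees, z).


r = sqrt((-19)^2 + (-9)^2) = 21.0238
theta = atan2(-9, -19) = 205.3462 deg
z = -11

r = 21.0238, theta = 205.3462 deg, z = -11


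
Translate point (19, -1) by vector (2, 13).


Translation: (x+dx, y+dy) = (19+2, -1+13) = (21, 12)

(21, 12)


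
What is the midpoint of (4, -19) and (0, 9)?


Midpoint = ((4+0)/2, (-19+9)/2) = (2, -5)

(2, -5)


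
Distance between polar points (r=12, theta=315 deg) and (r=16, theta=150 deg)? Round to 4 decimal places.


d = sqrt(r1^2 + r2^2 - 2*r1*r2*cos(t2-t1))
d = sqrt(12^2 + 16^2 - 2*12*16*cos(150-315)) = 27.7654

27.7654


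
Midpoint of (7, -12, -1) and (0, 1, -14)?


Midpoint = ((7+0)/2, (-12+1)/2, (-1+-14)/2) = (3.5, -5.5, -7.5)

(3.5, -5.5, -7.5)


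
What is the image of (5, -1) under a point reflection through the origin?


Reflection through origin: (x, y) -> (-x, -y)
(5, -1) -> (-5, 1)

(-5, 1)


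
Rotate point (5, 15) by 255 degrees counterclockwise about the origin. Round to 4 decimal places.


x' = 5*cos(255) - 15*sin(255) = 13.1948
y' = 5*sin(255) + 15*cos(255) = -8.7119

(13.1948, -8.7119)


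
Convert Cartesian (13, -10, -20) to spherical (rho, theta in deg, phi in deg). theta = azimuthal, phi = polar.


rho = sqrt(13^2 + (-10)^2 + (-20)^2) = 25.865
theta = atan2(-10, 13) = 322.4314 deg
phi = acos(-20/25.865) = 140.6462 deg

rho = 25.865, theta = 322.4314 deg, phi = 140.6462 deg


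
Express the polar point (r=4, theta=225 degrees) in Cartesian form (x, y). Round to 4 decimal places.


x = 4 * cos(225) = -2.8284
y = 4 * sin(225) = -2.8284

(-2.8284, -2.8284)


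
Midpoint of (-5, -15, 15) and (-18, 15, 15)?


Midpoint = ((-5+-18)/2, (-15+15)/2, (15+15)/2) = (-11.5, 0, 15)

(-11.5, 0, 15)


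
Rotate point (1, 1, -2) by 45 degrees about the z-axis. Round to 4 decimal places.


x' = 1*cos(45) - 1*sin(45) = 0
y' = 1*sin(45) + 1*cos(45) = 1.4142
z' = -2

(0, 1.4142, -2)


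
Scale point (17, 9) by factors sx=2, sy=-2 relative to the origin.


Scaling: (x*sx, y*sy) = (17*2, 9*-2) = (34, -18)

(34, -18)


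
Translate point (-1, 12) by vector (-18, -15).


Translation: (x+dx, y+dy) = (-1+-18, 12+-15) = (-19, -3)

(-19, -3)


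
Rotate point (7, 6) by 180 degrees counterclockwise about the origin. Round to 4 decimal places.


x' = 7*cos(180) - 6*sin(180) = -7
y' = 7*sin(180) + 6*cos(180) = -6

(-7, -6)


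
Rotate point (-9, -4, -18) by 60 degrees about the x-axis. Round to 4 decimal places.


x' = -9
y' = -4*cos(60) - -18*sin(60) = 13.5885
z' = -4*sin(60) + -18*cos(60) = -12.4641

(-9, 13.5885, -12.4641)


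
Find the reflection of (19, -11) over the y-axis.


Reflection across y-axis: (x, y) -> (-x, y)
(19, -11) -> (-19, -11)

(-19, -11)


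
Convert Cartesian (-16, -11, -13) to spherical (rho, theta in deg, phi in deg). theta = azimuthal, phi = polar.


rho = sqrt((-16)^2 + (-11)^2 + (-13)^2) = 23.3666
theta = atan2(-11, -16) = 214.5085 deg
phi = acos(-13/23.3666) = 123.8037 deg

rho = 23.3666, theta = 214.5085 deg, phi = 123.8037 deg


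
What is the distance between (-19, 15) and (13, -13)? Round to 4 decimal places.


d = sqrt((13--19)^2 + (-13-15)^2) = 42.5206

42.5206


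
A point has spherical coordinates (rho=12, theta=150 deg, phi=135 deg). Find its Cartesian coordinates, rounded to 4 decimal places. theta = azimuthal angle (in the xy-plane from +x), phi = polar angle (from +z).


x = 12 * sin(135) * cos(150) = -7.3485
y = 12 * sin(135) * sin(150) = 4.2426
z = 12 * cos(135) = -8.4853

(-7.3485, 4.2426, -8.4853)


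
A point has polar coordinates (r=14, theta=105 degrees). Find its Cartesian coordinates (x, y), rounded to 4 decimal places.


x = 14 * cos(105) = -3.6235
y = 14 * sin(105) = 13.523

(-3.6235, 13.523)


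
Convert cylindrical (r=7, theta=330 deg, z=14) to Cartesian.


x = 7 * cos(330) = 6.0622
y = 7 * sin(330) = -3.5
z = 14

(6.0622, -3.5, 14)


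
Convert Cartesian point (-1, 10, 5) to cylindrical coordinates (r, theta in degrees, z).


r = sqrt((-1)^2 + 10^2) = 10.0499
theta = atan2(10, -1) = 95.7106 deg
z = 5

r = 10.0499, theta = 95.7106 deg, z = 5


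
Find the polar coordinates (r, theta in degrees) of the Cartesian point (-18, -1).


r = sqrt((-18)^2 + (-1)^2) = 18.0278
theta = atan2(-1, -18) = 183.1798 degrees

r = 18.0278, theta = 183.1798 degrees


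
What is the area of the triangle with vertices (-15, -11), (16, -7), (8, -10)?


Area = |x1(y2-y3) + x2(y3-y1) + x3(y1-y2)| / 2
= |-15*(-7--10) + 16*(-10--11) + 8*(-11--7)| / 2
= 30.5

30.5


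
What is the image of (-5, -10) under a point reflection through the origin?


Reflection through origin: (x, y) -> (-x, -y)
(-5, -10) -> (5, 10)

(5, 10)


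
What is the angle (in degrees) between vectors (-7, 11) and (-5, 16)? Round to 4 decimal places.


dot = -7*-5 + 11*16 = 211
|u| = 13.0384, |v| = 16.7631
cos(angle) = 0.9654
angle = 15.1172 degrees

15.1172 degrees


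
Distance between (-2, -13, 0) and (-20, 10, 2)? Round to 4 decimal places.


d = sqrt((-20--2)^2 + (10--13)^2 + (2-0)^2) = 29.2746

29.2746


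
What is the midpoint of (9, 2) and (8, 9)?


Midpoint = ((9+8)/2, (2+9)/2) = (8.5, 5.5)

(8.5, 5.5)


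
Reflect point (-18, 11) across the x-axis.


Reflection across x-axis: (x, y) -> (x, -y)
(-18, 11) -> (-18, -11)

(-18, -11)


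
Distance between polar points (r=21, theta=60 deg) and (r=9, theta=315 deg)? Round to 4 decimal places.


d = sqrt(r1^2 + r2^2 - 2*r1*r2*cos(t2-t1))
d = sqrt(21^2 + 9^2 - 2*21*9*cos(315-60)) = 24.8965

24.8965


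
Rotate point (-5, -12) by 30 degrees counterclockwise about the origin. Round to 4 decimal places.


x' = -5*cos(30) - -12*sin(30) = 1.6699
y' = -5*sin(30) + -12*cos(30) = -12.8923

(1.6699, -12.8923)


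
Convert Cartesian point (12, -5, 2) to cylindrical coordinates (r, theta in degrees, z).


r = sqrt(12^2 + (-5)^2) = 13
theta = atan2(-5, 12) = 337.3801 deg
z = 2

r = 13, theta = 337.3801 deg, z = 2


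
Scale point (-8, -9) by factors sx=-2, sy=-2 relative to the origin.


Scaling: (x*sx, y*sy) = (-8*-2, -9*-2) = (16, 18)

(16, 18)


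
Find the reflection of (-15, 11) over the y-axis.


Reflection across y-axis: (x, y) -> (-x, y)
(-15, 11) -> (15, 11)

(15, 11)


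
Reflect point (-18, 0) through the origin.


Reflection through origin: (x, y) -> (-x, -y)
(-18, 0) -> (18, 0)

(18, 0)


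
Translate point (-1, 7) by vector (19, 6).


Translation: (x+dx, y+dy) = (-1+19, 7+6) = (18, 13)

(18, 13)


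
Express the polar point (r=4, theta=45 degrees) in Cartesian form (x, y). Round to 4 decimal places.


x = 4 * cos(45) = 2.8284
y = 4 * sin(45) = 2.8284

(2.8284, 2.8284)


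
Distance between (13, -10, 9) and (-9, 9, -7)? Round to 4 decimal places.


d = sqrt((-9-13)^2 + (9--10)^2 + (-7-9)^2) = 33.1813

33.1813


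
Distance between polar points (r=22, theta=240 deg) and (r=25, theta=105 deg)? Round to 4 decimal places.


d = sqrt(r1^2 + r2^2 - 2*r1*r2*cos(t2-t1))
d = sqrt(22^2 + 25^2 - 2*22*25*cos(105-240)) = 43.4375

43.4375


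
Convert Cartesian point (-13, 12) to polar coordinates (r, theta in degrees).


r = sqrt((-13)^2 + 12^2) = 17.6918
theta = atan2(12, -13) = 137.2906 degrees

r = 17.6918, theta = 137.2906 degrees


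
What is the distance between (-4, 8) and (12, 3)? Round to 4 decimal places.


d = sqrt((12--4)^2 + (3-8)^2) = 16.7631

16.7631


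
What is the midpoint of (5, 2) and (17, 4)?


Midpoint = ((5+17)/2, (2+4)/2) = (11, 3)

(11, 3)


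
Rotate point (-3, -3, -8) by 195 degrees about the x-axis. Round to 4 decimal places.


x' = -3
y' = -3*cos(195) - -8*sin(195) = 0.8272
z' = -3*sin(195) + -8*cos(195) = 8.5039

(-3, 0.8272, 8.5039)


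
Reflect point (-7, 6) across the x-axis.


Reflection across x-axis: (x, y) -> (x, -y)
(-7, 6) -> (-7, -6)

(-7, -6)


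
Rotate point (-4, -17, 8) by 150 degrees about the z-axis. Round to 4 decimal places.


x' = -4*cos(150) - -17*sin(150) = 11.9641
y' = -4*sin(150) + -17*cos(150) = 12.7224
z' = 8

(11.9641, 12.7224, 8)


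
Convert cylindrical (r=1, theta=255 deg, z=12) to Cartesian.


x = 1 * cos(255) = -0.2588
y = 1 * sin(255) = -0.9659
z = 12

(-0.2588, -0.9659, 12)


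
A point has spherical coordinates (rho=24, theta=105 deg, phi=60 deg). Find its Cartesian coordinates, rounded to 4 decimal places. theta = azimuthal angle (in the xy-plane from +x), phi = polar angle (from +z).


x = 24 * sin(60) * cos(105) = -5.3795
y = 24 * sin(60) * sin(105) = 20.0764
z = 24 * cos(60) = 12

(-5.3795, 20.0764, 12)


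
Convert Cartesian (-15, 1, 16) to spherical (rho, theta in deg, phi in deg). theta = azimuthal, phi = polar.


rho = sqrt((-15)^2 + 1^2 + 16^2) = 21.9545
theta = atan2(1, -15) = 176.1859 deg
phi = acos(16/21.9545) = 43.2158 deg

rho = 21.9545, theta = 176.1859 deg, phi = 43.2158 deg


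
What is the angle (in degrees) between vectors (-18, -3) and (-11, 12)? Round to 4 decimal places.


dot = -18*-11 + -3*12 = 162
|u| = 18.2483, |v| = 16.2788
cos(angle) = 0.5453
angle = 56.9519 degrees

56.9519 degrees


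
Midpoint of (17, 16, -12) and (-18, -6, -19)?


Midpoint = ((17+-18)/2, (16+-6)/2, (-12+-19)/2) = (-0.5, 5, -15.5)

(-0.5, 5, -15.5)


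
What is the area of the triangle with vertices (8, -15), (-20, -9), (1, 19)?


Area = |x1(y2-y3) + x2(y3-y1) + x3(y1-y2)| / 2
= |8*(-9-19) + -20*(19--15) + 1*(-15--9)| / 2
= 455

455


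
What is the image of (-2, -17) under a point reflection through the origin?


Reflection through origin: (x, y) -> (-x, -y)
(-2, -17) -> (2, 17)

(2, 17)


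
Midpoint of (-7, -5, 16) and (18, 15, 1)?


Midpoint = ((-7+18)/2, (-5+15)/2, (16+1)/2) = (5.5, 5, 8.5)

(5.5, 5, 8.5)


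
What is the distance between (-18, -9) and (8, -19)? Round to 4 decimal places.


d = sqrt((8--18)^2 + (-19--9)^2) = 27.8568

27.8568


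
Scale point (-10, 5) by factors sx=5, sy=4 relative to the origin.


Scaling: (x*sx, y*sy) = (-10*5, 5*4) = (-50, 20)

(-50, 20)


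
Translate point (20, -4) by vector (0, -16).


Translation: (x+dx, y+dy) = (20+0, -4+-16) = (20, -20)

(20, -20)


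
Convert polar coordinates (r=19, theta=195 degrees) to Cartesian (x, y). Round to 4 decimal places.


x = 19 * cos(195) = -18.3526
y = 19 * sin(195) = -4.9176

(-18.3526, -4.9176)


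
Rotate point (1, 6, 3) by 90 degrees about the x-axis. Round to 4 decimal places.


x' = 1
y' = 6*cos(90) - 3*sin(90) = -3
z' = 6*sin(90) + 3*cos(90) = 6

(1, -3, 6)


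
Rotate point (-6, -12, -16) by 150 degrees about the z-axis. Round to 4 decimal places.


x' = -6*cos(150) - -12*sin(150) = 11.1962
y' = -6*sin(150) + -12*cos(150) = 7.3923
z' = -16

(11.1962, 7.3923, -16)


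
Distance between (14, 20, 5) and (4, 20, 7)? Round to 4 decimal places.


d = sqrt((4-14)^2 + (20-20)^2 + (7-5)^2) = 10.198

10.198


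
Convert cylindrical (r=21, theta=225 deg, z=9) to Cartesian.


x = 21 * cos(225) = -14.8492
y = 21 * sin(225) = -14.8492
z = 9

(-14.8492, -14.8492, 9)


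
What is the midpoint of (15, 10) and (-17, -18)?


Midpoint = ((15+-17)/2, (10+-18)/2) = (-1, -4)

(-1, -4)


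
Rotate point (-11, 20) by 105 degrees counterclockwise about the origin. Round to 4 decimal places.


x' = -11*cos(105) - 20*sin(105) = -16.4715
y' = -11*sin(105) + 20*cos(105) = -15.8016

(-16.4715, -15.8016)


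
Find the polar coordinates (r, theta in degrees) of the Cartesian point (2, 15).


r = sqrt(2^2 + 15^2) = 15.1327
theta = atan2(15, 2) = 82.4054 degrees

r = 15.1327, theta = 82.4054 degrees


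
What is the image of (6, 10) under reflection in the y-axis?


Reflection across y-axis: (x, y) -> (-x, y)
(6, 10) -> (-6, 10)

(-6, 10)


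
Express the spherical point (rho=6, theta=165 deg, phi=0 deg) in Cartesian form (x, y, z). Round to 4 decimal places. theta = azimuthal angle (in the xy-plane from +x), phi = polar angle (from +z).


x = 6 * sin(0) * cos(165) = 0
y = 6 * sin(0) * sin(165) = 0
z = 6 * cos(0) = 6

(0, 0, 6)


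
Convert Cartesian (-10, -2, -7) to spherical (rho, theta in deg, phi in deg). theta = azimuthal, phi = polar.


rho = sqrt((-10)^2 + (-2)^2 + (-7)^2) = 12.3693
theta = atan2(-2, -10) = 191.3099 deg
phi = acos(-7/12.3693) = 124.466 deg

rho = 12.3693, theta = 191.3099 deg, phi = 124.466 deg


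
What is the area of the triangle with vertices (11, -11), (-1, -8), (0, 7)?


Area = |x1(y2-y3) + x2(y3-y1) + x3(y1-y2)| / 2
= |11*(-8-7) + -1*(7--11) + 0*(-11--8)| / 2
= 91.5

91.5


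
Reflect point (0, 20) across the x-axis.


Reflection across x-axis: (x, y) -> (x, -y)
(0, 20) -> (0, -20)

(0, -20)


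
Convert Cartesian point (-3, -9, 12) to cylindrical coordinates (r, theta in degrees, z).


r = sqrt((-3)^2 + (-9)^2) = 9.4868
theta = atan2(-9, -3) = 251.5651 deg
z = 12

r = 9.4868, theta = 251.5651 deg, z = 12


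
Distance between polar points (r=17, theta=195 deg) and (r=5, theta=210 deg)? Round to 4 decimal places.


d = sqrt(r1^2 + r2^2 - 2*r1*r2*cos(t2-t1))
d = sqrt(17^2 + 5^2 - 2*17*5*cos(210-195)) = 12.239

12.239


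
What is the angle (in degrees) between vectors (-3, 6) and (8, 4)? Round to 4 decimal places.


dot = -3*8 + 6*4 = 0
|u| = 6.7082, |v| = 8.9443
cos(angle) = 0
angle = 90 degrees

90 degrees


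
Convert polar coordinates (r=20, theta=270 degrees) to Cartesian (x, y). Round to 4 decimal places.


x = 20 * cos(270) = 0
y = 20 * sin(270) = -20

(0, -20)


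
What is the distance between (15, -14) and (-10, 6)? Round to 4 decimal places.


d = sqrt((-10-15)^2 + (6--14)^2) = 32.0156

32.0156


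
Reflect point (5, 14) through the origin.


Reflection through origin: (x, y) -> (-x, -y)
(5, 14) -> (-5, -14)

(-5, -14)


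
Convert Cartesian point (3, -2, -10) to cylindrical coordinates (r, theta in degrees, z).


r = sqrt(3^2 + (-2)^2) = 3.6056
theta = atan2(-2, 3) = 326.3099 deg
z = -10

r = 3.6056, theta = 326.3099 deg, z = -10


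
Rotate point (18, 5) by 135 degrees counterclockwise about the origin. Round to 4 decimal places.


x' = 18*cos(135) - 5*sin(135) = -16.2635
y' = 18*sin(135) + 5*cos(135) = 9.1924

(-16.2635, 9.1924)


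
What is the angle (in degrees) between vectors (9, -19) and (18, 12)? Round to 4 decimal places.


dot = 9*18 + -19*12 = -66
|u| = 21.0238, |v| = 21.6333
cos(angle) = -0.1451
angle = 98.3439 degrees

98.3439 degrees


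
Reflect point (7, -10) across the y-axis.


Reflection across y-axis: (x, y) -> (-x, y)
(7, -10) -> (-7, -10)

(-7, -10)


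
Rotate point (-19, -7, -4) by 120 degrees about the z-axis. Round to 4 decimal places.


x' = -19*cos(120) - -7*sin(120) = 15.5622
y' = -19*sin(120) + -7*cos(120) = -12.9545
z' = -4

(15.5622, -12.9545, -4)


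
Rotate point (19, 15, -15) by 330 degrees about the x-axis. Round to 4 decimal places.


x' = 19
y' = 15*cos(330) - -15*sin(330) = 5.4904
z' = 15*sin(330) + -15*cos(330) = -20.4904

(19, 5.4904, -20.4904)


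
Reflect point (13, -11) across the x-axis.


Reflection across x-axis: (x, y) -> (x, -y)
(13, -11) -> (13, 11)

(13, 11)


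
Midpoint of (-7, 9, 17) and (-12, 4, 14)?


Midpoint = ((-7+-12)/2, (9+4)/2, (17+14)/2) = (-9.5, 6.5, 15.5)

(-9.5, 6.5, 15.5)


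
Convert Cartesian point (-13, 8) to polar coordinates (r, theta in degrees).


r = sqrt((-13)^2 + 8^2) = 15.2643
theta = atan2(8, -13) = 148.3925 degrees

r = 15.2643, theta = 148.3925 degrees


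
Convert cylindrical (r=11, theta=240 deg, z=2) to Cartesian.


x = 11 * cos(240) = -5.5
y = 11 * sin(240) = -9.5263
z = 2

(-5.5, -9.5263, 2)


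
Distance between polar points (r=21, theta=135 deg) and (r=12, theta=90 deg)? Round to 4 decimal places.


d = sqrt(r1^2 + r2^2 - 2*r1*r2*cos(t2-t1))
d = sqrt(21^2 + 12^2 - 2*21*12*cos(90-135)) = 15.1201

15.1201


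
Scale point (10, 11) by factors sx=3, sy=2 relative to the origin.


Scaling: (x*sx, y*sy) = (10*3, 11*2) = (30, 22)

(30, 22)


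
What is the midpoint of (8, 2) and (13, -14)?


Midpoint = ((8+13)/2, (2+-14)/2) = (10.5, -6)

(10.5, -6)


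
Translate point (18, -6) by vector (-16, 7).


Translation: (x+dx, y+dy) = (18+-16, -6+7) = (2, 1)

(2, 1)


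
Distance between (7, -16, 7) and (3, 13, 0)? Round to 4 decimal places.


d = sqrt((3-7)^2 + (13--16)^2 + (0-7)^2) = 30.0998

30.0998


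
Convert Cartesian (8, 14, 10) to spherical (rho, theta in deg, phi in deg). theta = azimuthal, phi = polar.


rho = sqrt(8^2 + 14^2 + 10^2) = 18.9737
theta = atan2(14, 8) = 60.2551 deg
phi = acos(10/18.9737) = 58.1939 deg

rho = 18.9737, theta = 60.2551 deg, phi = 58.1939 deg


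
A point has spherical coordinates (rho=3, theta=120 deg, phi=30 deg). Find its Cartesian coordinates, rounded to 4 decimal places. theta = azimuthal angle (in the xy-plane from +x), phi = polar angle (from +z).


x = 3 * sin(30) * cos(120) = -0.75
y = 3 * sin(30) * sin(120) = 1.299
z = 3 * cos(30) = 2.5981

(-0.75, 1.299, 2.5981)


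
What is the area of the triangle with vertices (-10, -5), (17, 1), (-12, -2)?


Area = |x1(y2-y3) + x2(y3-y1) + x3(y1-y2)| / 2
= |-10*(1--2) + 17*(-2--5) + -12*(-5-1)| / 2
= 46.5

46.5


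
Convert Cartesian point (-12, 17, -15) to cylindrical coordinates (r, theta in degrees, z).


r = sqrt((-12)^2 + 17^2) = 20.8087
theta = atan2(17, -12) = 125.2176 deg
z = -15

r = 20.8087, theta = 125.2176 deg, z = -15


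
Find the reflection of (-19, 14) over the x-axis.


Reflection across x-axis: (x, y) -> (x, -y)
(-19, 14) -> (-19, -14)

(-19, -14)


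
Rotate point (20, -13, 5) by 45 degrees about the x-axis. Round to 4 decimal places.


x' = 20
y' = -13*cos(45) - 5*sin(45) = -12.7279
z' = -13*sin(45) + 5*cos(45) = -5.6569

(20, -12.7279, -5.6569)


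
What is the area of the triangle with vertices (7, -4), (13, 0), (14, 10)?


Area = |x1(y2-y3) + x2(y3-y1) + x3(y1-y2)| / 2
= |7*(0-10) + 13*(10--4) + 14*(-4-0)| / 2
= 28

28


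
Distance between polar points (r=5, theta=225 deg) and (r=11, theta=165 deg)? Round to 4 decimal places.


d = sqrt(r1^2 + r2^2 - 2*r1*r2*cos(t2-t1))
d = sqrt(5^2 + 11^2 - 2*5*11*cos(165-225)) = 9.5394

9.5394


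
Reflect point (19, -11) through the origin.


Reflection through origin: (x, y) -> (-x, -y)
(19, -11) -> (-19, 11)

(-19, 11)


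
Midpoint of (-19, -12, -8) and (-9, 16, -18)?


Midpoint = ((-19+-9)/2, (-12+16)/2, (-8+-18)/2) = (-14, 2, -13)

(-14, 2, -13)


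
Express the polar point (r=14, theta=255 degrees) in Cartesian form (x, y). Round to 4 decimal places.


x = 14 * cos(255) = -3.6235
y = 14 * sin(255) = -13.523

(-3.6235, -13.523)


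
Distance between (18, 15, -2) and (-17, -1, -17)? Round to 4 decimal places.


d = sqrt((-17-18)^2 + (-1-15)^2 + (-17--2)^2) = 41.3038

41.3038


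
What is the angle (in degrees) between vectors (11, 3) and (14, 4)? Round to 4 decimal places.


dot = 11*14 + 3*4 = 166
|u| = 11.4018, |v| = 14.5602
cos(angle) = 0.9999
angle = 0.6903 degrees

0.6903 degrees


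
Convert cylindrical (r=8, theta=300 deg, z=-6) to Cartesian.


x = 8 * cos(300) = 4
y = 8 * sin(300) = -6.9282
z = -6

(4, -6.9282, -6)


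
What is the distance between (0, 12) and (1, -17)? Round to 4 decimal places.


d = sqrt((1-0)^2 + (-17-12)^2) = 29.0172

29.0172


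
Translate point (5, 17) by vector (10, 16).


Translation: (x+dx, y+dy) = (5+10, 17+16) = (15, 33)

(15, 33)


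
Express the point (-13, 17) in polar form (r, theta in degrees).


r = sqrt((-13)^2 + 17^2) = 21.4009
theta = atan2(17, -13) = 127.4054 degrees

r = 21.4009, theta = 127.4054 degrees


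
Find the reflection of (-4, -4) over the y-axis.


Reflection across y-axis: (x, y) -> (-x, y)
(-4, -4) -> (4, -4)

(4, -4)


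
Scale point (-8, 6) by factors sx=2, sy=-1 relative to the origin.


Scaling: (x*sx, y*sy) = (-8*2, 6*-1) = (-16, -6)

(-16, -6)


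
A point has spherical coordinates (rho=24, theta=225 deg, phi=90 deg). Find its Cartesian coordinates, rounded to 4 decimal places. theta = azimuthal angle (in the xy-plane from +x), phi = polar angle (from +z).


x = 24 * sin(90) * cos(225) = -16.9706
y = 24 * sin(90) * sin(225) = -16.9706
z = 24 * cos(90) = 0

(-16.9706, -16.9706, 0)


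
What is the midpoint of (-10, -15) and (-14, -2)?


Midpoint = ((-10+-14)/2, (-15+-2)/2) = (-12, -8.5)

(-12, -8.5)


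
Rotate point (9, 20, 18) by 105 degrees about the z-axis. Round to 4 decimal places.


x' = 9*cos(105) - 20*sin(105) = -21.6479
y' = 9*sin(105) + 20*cos(105) = 3.517
z' = 18

(-21.6479, 3.517, 18)


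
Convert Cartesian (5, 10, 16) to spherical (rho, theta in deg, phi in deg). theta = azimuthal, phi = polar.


rho = sqrt(5^2 + 10^2 + 16^2) = 19.5192
theta = atan2(10, 5) = 63.4349 deg
phi = acos(16/19.5192) = 34.9447 deg

rho = 19.5192, theta = 63.4349 deg, phi = 34.9447 deg


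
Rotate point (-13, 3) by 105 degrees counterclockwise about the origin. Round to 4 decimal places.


x' = -13*cos(105) - 3*sin(105) = 0.4669
y' = -13*sin(105) + 3*cos(105) = -13.3335

(0.4669, -13.3335)


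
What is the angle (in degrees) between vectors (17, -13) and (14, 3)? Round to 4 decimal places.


dot = 17*14 + -13*3 = 199
|u| = 21.4009, |v| = 14.3178
cos(angle) = 0.6494
angle = 49.5001 degrees

49.5001 degrees


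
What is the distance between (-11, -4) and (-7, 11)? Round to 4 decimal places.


d = sqrt((-7--11)^2 + (11--4)^2) = 15.5242

15.5242


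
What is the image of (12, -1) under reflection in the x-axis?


Reflection across x-axis: (x, y) -> (x, -y)
(12, -1) -> (12, 1)

(12, 1)


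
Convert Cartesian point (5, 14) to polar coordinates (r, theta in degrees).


r = sqrt(5^2 + 14^2) = 14.8661
theta = atan2(14, 5) = 70.3462 degrees

r = 14.8661, theta = 70.3462 degrees


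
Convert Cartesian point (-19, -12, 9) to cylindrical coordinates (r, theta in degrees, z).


r = sqrt((-19)^2 + (-12)^2) = 22.4722
theta = atan2(-12, -19) = 212.2756 deg
z = 9

r = 22.4722, theta = 212.2756 deg, z = 9


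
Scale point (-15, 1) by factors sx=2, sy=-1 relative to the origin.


Scaling: (x*sx, y*sy) = (-15*2, 1*-1) = (-30, -1)

(-30, -1)
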